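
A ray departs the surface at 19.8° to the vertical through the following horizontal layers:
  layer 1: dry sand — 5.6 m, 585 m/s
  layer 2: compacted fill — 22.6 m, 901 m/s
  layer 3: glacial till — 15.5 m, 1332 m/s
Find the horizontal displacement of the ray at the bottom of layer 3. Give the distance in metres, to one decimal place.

34.6 m

p = sin θ₁/V₁ = sin 19.8°/585 = 5.7904e-04 s/m is conserved through the stack.
Layer 1: θ = 19.80°; offset = 5.6·tan 19.80° = 2.016 m.
Layer 2: sin θ = p·901 = 0.5217 → θ = 31.45°; offset = 22.6·tan 31.45° = 13.821 m.
Layer 3: sin θ = p·1332 = 0.7713 → θ = 50.47°; offset = 15.5·tan 50.47° = 18.782 m.
Total horizontal offset = 34.619 m.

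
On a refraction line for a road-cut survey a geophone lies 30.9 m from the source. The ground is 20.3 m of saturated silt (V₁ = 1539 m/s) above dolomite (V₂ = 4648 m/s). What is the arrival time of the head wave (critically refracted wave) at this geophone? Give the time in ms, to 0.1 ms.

31.5 ms

θ_c = arcsin(V₁/V₂) = arcsin(1539/4648) = 19.34°, cos θ_c = 0.9436.
Intercept time tᵢ = 2h cos θ_c / V₁ = 2·20.3·0.9436/1539 = 0.02489 s.
t = x/V₂ + tᵢ = 30.9/4648 + 0.02489 = 0.03154 s.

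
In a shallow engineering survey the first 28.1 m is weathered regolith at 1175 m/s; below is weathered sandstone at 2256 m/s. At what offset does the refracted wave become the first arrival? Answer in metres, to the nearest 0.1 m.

θ_c = arcsin(1175/2256) = 31.39°, so cos θ_c = 0.8537 and tᵢ = 2h cos θ_c/V₁ = 0.0408 s.
At crossover x/V₁ = x/V₂ + tᵢ ⇒ x = tᵢ/(1/V₁ − 1/V₂) = 0.04083/(8.5106e-04 − 4.4326e-04) = 100.12 m.

100.1 m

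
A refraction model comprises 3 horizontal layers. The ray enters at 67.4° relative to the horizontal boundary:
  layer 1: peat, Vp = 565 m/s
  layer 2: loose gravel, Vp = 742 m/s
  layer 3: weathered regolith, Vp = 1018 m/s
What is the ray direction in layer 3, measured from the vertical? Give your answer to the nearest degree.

From the normal: θ₁ = 90° − 67.4° = 22.6°.
Snell's law across each interface conserves sin θ / V, so sin θ_3 = V_3·sin θ₁/V₁.
sin θ_3 = 1018 × sin 22.6° / 565 = 0.6924.
θ_3 = 43.82° from the vertical.

44°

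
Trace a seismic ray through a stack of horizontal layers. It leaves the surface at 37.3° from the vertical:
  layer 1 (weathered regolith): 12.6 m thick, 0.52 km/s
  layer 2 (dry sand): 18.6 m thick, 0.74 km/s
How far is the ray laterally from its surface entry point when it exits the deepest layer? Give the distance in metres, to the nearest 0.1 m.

Ray parameter p = sin 37.3° / 0.52 km/s = 1.1654e+00 s/km.
Layer 1: θ = 37.30°; offset = 12.6·tan 37.30° = 9.599 m.
Layer 2: sin θ = p·0.74 = 0.8624 → θ = 59.58°; offset = 18.6·tan 59.58° = 31.682 m.
Summing the layer offsets gives 41.281 m.

41.3 m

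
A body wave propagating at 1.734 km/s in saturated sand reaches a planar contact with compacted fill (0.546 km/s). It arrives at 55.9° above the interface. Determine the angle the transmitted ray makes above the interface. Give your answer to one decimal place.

Angle from the normal: 90° − 55.9° = 34.1°.
Snell's law: sin θ₂ = (V₂/V₁)·sin θ₁ = (0.546/1.734)·sin 34.1° = 0.1765.
θ₂ = arcsin 0.1765 = 10.17° from the normal.
From the interface: 90° − 10.17° = 79.83°.

79.8°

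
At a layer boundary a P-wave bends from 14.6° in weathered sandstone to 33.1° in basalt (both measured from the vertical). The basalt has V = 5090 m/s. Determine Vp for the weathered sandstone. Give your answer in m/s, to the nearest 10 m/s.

2350 m/s

sin 14.6° = 0.2521; sin 33.1° = 0.5461.
V₁ = V₂·(sin θ₁/sin θ₂) = 5090·(0.2521/0.5461) = 2349.44 m/s.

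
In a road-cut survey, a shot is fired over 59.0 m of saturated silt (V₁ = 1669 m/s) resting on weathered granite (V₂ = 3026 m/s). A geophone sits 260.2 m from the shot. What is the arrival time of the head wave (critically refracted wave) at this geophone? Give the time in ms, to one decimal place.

θ_c = arcsin(V₁/V₂) = arcsin(1669/3026) = 33.47°, cos θ_c = 0.8341.
Intercept time tᵢ = 2h cos θ_c / V₁ = 2·59.0·0.8341/1669 = 0.05897 s.
t = x/V₂ + tᵢ = 260.2/3026 + 0.05897 = 0.14496 s.

145.0 ms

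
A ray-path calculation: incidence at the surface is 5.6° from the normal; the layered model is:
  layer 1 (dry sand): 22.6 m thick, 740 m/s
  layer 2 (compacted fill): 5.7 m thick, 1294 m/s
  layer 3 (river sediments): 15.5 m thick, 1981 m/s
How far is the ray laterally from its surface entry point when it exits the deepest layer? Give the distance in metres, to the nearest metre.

Apply Snell's law at each interface; in layer i the horizontal offset is hᵢ·tan θᵢ.
Layer 1: θ = 5.60°; offset = 22.6·tan 5.60° = 2.216 m.
Layer 2: sin θ = 1294·sin 5.6°/740 = 0.1706, θ = 9.82°; offset = 5.7·tan 9.82° = 0.987 m.
Layer 3: sin θ = 1981·sin 5.6°/740 = 0.2612, θ = 15.14°; offset = 15.5·tan 15.14° = 4.195 m.
Total horizontal offset = 7.398 m.

7 m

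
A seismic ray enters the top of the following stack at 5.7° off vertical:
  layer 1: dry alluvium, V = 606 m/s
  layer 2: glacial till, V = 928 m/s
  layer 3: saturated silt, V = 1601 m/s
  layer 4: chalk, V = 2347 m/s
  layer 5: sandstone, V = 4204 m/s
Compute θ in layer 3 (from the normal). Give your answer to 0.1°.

Snell's law across each interface conserves sin θ / V, so sin θ_3 = V_3·sin θ₁/V₁.
sin θ_3 = 1601 × sin 5.7° / 606 = 0.2624.
θ_3 = arcsin 0.2624 = 15.21°.

15.2°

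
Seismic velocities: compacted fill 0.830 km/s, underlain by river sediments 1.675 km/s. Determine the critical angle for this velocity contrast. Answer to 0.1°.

29.7°

At critical incidence the refracted ray runs along the interface (θ₂ = 90°), so sin θ_c = V₁/V₂.
θ_c = arcsin(0.830/1.675) = arcsin 0.4955 = 29.70°.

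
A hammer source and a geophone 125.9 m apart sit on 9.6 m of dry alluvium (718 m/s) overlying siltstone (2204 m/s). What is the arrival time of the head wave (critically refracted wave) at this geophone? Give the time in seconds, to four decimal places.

0.0824 s

θ_c = arcsin(V₁/V₂) = arcsin(718/2204) = 19.01°, cos θ_c = 0.9454.
Intercept time tᵢ = 2h cos θ_c / V₁ = 2·9.6·0.9454/718 = 0.02528 s.
t = x/V₂ + tᵢ = 125.9/2204 + 0.02528 = 0.08241 s.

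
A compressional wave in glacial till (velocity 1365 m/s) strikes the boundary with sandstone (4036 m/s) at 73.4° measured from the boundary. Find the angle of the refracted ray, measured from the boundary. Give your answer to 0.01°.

32.36°

Convert to the normal: θ₁ = 90° − 73.4° = 16.6°.
sin θ₁/V₁ = sin θ₂/V₂ ⇒ sin θ₂ = 4036·sin 16.6°/1365 = 4036·0.2857/1365 = 0.8447.
θ₂ = sin⁻¹(0.8447) = 57.64° (from vertical).
From the interface: 90° − 57.64° = 32.36°.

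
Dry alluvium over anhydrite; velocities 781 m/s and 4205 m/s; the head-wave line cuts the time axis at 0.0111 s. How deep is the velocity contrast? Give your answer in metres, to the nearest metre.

θ_c = arcsin(781/4205) = 10.70°; cos θ_c = 0.9826.
tᵢ = 2h cos θ_c/V₁ ⇒ h = tᵢ·V₁/(2 cos θ_c) = 0.0111·781/(2·0.9826) = 4.41 m.

4 m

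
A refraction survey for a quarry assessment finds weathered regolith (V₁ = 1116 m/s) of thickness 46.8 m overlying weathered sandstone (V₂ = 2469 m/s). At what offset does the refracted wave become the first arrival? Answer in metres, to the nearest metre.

152 m

x_cross = 2h·√((V₂+V₁)/(V₂−V₁)).
(V₂+V₁)/(V₂−V₁) = (2469+1116)/(2469−1116) = 2.6497; √ = 1.6278.
x_cross = 2·46.8·1.6278 = 152.36 m.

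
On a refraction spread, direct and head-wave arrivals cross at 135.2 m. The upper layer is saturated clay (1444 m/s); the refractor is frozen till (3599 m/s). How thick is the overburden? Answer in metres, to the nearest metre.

h = (x_cross/2)·√((V₂−V₁)/(V₂+V₁)).
(V₂−V₁)/(V₂+V₁) = (3599−1444)/(3599+1444) = 0.4273; √ = 0.6537.
h = (135.2/2)·0.6537 = 44.19 m.

44 m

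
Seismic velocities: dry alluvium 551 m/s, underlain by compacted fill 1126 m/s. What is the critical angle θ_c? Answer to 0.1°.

29.3°

At critical incidence the refracted ray runs along the interface (θ₂ = 90°), so sin θ_c = V₁/V₂.
θ_c = arcsin(551/1126) = arcsin 0.4893 = 29.30°.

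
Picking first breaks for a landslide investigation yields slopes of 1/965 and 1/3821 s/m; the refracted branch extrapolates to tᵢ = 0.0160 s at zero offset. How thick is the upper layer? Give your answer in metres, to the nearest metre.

h = tᵢ·V₁·V₂ / (2·√(V₂²−V₁²)).
√(V₂²−V₁²) = √(3821² − 965²) = 3697.1 m/s.
h = 0.016 s × 965 × 3821 / (2 × 3697.1) = 7.98 m.

8 m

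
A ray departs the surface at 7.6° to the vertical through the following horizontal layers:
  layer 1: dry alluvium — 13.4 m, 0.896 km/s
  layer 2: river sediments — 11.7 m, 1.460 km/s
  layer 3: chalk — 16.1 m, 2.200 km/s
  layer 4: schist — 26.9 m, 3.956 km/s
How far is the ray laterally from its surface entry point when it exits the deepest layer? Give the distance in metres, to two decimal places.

Apply Snell's law at each interface; in layer i the horizontal offset is hᵢ·tan θᵢ.
Layer 1: θ = 7.60°; offset = 13.4·tan 7.60° = 1.7879 m.
Layer 2: sin θ = 1.460·sin 7.6°/0.896 = 0.2155, θ = 12.45°; offset = 11.7·tan 12.45° = 2.5821 m.
Layer 3: sin θ = 2.200·sin 7.6°/0.896 = 0.3247, θ = 18.95°; offset = 16.1·tan 18.95° = 5.5278 m.
Layer 4: sin θ = 3.956·sin 7.6°/0.896 = 0.5839, θ = 35.73°; offset = 26.9·tan 35.73° = 19.3494 m.
Summing the layer offsets gives 29.2473 m.

29.25 m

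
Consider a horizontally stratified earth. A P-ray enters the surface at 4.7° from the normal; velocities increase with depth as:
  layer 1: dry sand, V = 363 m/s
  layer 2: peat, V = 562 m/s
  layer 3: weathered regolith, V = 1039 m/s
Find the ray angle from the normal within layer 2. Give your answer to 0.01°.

Ray parameter p = sin 4.7° / 363 = 2.2573e-04 s/m.
sin θ_2 = p·V_2 = 2.2573e-04 × 562 = 0.1269.
θ_2 = arcsin 0.1269 = 7.29°.

7.29°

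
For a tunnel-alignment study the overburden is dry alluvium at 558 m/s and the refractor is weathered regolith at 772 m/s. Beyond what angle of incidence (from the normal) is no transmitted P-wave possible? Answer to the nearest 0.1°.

46.3°

At critical incidence the refracted ray runs along the interface (θ₂ = 90°), so sin θ_c = V₁/V₂.
θ_c = arcsin(558/772) = arcsin 0.7228 = 46.29°.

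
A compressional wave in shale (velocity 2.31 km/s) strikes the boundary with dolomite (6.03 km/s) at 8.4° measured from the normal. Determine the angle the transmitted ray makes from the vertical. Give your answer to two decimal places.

sin θ₁/V₁ = sin θ₂/V₂ ⇒ sin θ₂ = 6.03·sin 8.4°/2.31 = 6.03·0.1461/2.31 = 0.3813.
θ₂ = arcsin 0.3813 = 22.42° from the normal.

22.42°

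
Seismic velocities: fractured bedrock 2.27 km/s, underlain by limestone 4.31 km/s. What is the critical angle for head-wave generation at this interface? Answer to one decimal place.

31.8°

Critical incidence: sin θ_c = V₁/V₂ = 2.27/4.31 = 0.5267.
θ_c = arcsin 0.5267 = 31.78°.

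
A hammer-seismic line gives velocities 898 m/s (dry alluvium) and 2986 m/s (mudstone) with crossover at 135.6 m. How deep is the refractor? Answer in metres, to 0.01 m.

x_cross = 2h·√((V₂+V₁)/(V₂−V₁)) → h = x_cross / (2·√((V₂+V₁)/(V₂−V₁))).
√((V₂+V₁)/(V₂−V₁)) = √((2986+898)/(2986−898)) = 1.3639.
h = 135.6 / (2·1.3639) = 49.71 m.

49.71 m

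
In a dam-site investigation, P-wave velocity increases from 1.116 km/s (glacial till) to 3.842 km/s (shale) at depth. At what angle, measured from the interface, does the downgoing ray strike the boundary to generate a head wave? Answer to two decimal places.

Critical incidence: sin θ_c = V₁/V₂ = 1.116/3.842 = 0.2905.
θ_c = arcsin 0.2905 = 16.89°.
Measured from the interface: 90° − 16.89° = 73.11°.

73.11°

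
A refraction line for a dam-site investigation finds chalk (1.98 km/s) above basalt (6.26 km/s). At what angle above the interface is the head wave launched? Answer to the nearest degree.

72°

Critical incidence: sin θ_c = V₁/V₂ = 1.98/6.26 = 0.3163.
θ_c = arcsin 0.3163 = 18.44°.
Measured from the interface: 90° − 18.44° = 71.56°.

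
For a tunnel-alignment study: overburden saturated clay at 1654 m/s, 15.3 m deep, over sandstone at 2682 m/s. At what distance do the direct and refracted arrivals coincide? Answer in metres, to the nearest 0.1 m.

θ_c = arcsin(1654/2682) = 38.08°, so cos θ_c = 0.7872 and tᵢ = 2h cos θ_c/V₁ = 0.0146 s.
At crossover x/V₁ = x/V₂ + tᵢ ⇒ x = tᵢ/(1/V₁ − 1/V₂) = 0.01456/(6.0459e-04 − 3.7286e-04) = 62.84 m.

62.8 m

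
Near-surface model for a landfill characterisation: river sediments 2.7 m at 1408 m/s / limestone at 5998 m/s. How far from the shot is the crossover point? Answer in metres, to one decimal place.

x_cross = 2h·√((V₂+V₁)/(V₂−V₁)).
(V₂+V₁)/(V₂−V₁) = (5998+1408)/(5998−1408) = 1.6135; √ = 1.2702.
x_cross = 2·2.7·1.2702 = 6.86 m.

6.9 m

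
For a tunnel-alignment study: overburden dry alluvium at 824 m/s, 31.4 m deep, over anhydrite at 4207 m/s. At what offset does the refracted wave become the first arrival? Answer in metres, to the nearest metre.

77 m

θ_c = arcsin(824/4207) = 11.30°, so cos θ_c = 0.9806 and tᵢ = 2h cos θ_c/V₁ = 0.0747 s.
At crossover x/V₁ = x/V₂ + tᵢ ⇒ x = tᵢ/(1/V₁ − 1/V₂) = 0.07474/(1.2136e-03 − 2.3770e-04) = 76.58 m.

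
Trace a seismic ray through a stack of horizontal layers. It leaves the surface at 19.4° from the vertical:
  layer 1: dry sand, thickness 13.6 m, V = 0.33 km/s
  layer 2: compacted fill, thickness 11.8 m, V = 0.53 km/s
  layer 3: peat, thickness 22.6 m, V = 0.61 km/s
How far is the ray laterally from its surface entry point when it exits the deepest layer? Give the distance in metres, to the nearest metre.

Apply Snell's law at each interface; in layer i the horizontal offset is hᵢ·tan θᵢ.
Layer 1: θ = 19.40°; offset = 13.6·tan 19.40° = 4.789 m.
Layer 2: sin θ = 0.53·sin 19.4°/0.33 = 0.5335, θ = 32.24°; offset = 11.8·tan 32.24° = 7.442 m.
Layer 3: sin θ = 0.61·sin 19.4°/0.33 = 0.6140, θ = 37.88°; offset = 22.6·tan 37.88° = 17.580 m.
Total horizontal offset = 29.812 m.

30 m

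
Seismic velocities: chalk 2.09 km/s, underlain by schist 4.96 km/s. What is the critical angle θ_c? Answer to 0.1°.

At critical incidence the refracted ray runs along the interface (θ₂ = 90°), so sin θ_c = V₁/V₂.
θ_c = arcsin(2.09/4.96) = arcsin 0.4214 = 24.92°.

24.9°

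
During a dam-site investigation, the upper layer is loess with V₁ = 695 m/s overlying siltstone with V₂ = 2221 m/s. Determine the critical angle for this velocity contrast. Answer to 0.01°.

18.24°

At critical incidence the refracted ray runs along the interface (θ₂ = 90°), so sin θ_c = V₁/V₂.
θ_c = arcsin(695/2221) = arcsin 0.3129 = 18.24°.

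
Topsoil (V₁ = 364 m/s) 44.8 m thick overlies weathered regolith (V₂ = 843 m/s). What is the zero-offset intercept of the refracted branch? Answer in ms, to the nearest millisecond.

tᵢ = 2h·√(V₂²−V₁²)/(V₁V₂).
√(V₂²−V₁²) = √(843²−364²) = 760.4 m/s.
tᵢ = 2·44.8·760.4/(364·843) = 0.22202 s.

222 ms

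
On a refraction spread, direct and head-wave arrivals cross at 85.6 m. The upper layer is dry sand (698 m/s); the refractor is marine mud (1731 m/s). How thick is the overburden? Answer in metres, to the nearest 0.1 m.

27.9 m

h = (x_cross/2)·√((V₂−V₁)/(V₂+V₁)).
(V₂−V₁)/(V₂+V₁) = (1731−698)/(1731+698) = 0.4253; √ = 0.6521.
h = (85.6/2)·0.6521 = 27.91 m.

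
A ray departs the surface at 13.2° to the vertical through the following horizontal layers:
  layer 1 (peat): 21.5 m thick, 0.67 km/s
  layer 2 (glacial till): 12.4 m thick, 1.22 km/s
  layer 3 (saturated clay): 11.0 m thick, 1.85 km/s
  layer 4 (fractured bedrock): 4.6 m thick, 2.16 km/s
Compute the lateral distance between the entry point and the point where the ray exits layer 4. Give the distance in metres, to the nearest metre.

25 m

Ray parameter p = sin 13.2° / 0.67 km/s = 3.4082e-01 s/km.
Layer 1: θ = 13.20°; offset = 21.5·tan 13.20° = 5.043 m.
Layer 2: sin θ = p·1.22 = 0.4158 → θ = 24.57°; offset = 12.4·tan 24.57° = 5.669 m.
Layer 3: sin θ = p·1.85 = 0.6305 → θ = 39.09°; offset = 11.0·tan 39.09° = 8.936 m.
Layer 4: sin θ = p·2.16 = 0.7362 → θ = 47.41°; offset = 4.6·tan 47.41° = 5.004 m.
Summing the layer offsets gives 24.652 m.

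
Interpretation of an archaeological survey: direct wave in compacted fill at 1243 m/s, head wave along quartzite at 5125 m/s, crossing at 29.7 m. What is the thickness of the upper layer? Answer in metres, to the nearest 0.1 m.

x_cross = 2h·√((V₂+V₁)/(V₂−V₁)) → h = x_cross / (2·√((V₂+V₁)/(V₂−V₁))).
√((V₂+V₁)/(V₂−V₁)) = √((5125+1243)/(5125−1243)) = 1.2808.
h = 29.7 / (2·1.2808) = 11.59 m.

11.6 m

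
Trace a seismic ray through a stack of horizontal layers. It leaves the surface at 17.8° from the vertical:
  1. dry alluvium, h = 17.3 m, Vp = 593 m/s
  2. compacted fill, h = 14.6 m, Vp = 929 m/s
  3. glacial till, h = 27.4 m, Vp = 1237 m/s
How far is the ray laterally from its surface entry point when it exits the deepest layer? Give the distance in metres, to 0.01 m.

Ray parameter p = sin 17.8° / 593 m/s = 5.1551e-04 s/m.
Layer 1: θ = 17.80°; offset = 17.3·tan 17.80° = 5.5544 m.
Layer 2: sin θ = p·929 = 0.4789 → θ = 28.61°; offset = 14.6·tan 28.61° = 7.9648 m.
Layer 3: sin θ = p·1237 = 0.6377 → θ = 39.62°; offset = 27.4·tan 39.62° = 22.6827 m.
Total horizontal offset = 36.2019 m.

36.20 m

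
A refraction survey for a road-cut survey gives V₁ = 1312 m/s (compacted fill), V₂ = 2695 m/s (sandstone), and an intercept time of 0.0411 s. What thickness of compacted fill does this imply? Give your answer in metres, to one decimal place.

30.9 m

θ_c = arcsin(1312/2695) = 29.13°; cos θ_c = 0.8735.
tᵢ = 2h cos θ_c/V₁ ⇒ h = tᵢ·V₁/(2 cos θ_c) = 0.0411·1312/(2·0.8735) = 30.87 m.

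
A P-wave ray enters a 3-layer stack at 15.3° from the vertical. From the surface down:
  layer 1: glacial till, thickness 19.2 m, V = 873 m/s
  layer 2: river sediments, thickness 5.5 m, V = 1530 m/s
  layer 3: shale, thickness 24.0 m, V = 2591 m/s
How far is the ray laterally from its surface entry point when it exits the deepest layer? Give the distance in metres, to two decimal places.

38.35 m

Ray parameter p = sin 15.3° / 873 m/s = 3.0226e-04 s/m.
Layer 1: θ = 15.30°; offset = 19.2·tan 15.30° = 5.2525 m.
Layer 2: sin θ = p·1530 = 0.4625 → θ = 27.55°; offset = 5.5·tan 27.55° = 2.8687 m.
Layer 3: sin θ = p·2591 = 0.7832 → θ = 51.55°; offset = 24.0·tan 51.55° = 30.2267 m.
Total horizontal offset = 38.3480 m.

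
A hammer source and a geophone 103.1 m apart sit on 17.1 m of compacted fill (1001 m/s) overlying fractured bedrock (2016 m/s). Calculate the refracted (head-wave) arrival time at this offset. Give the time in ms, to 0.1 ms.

θ_c = arcsin(V₁/V₂) = arcsin(1001/2016) = 29.77°, cos θ_c = 0.8680.
Intercept time tᵢ = 2h cos θ_c / V₁ = 2·17.1·0.8680/1001 = 0.02966 s.
t = x/V₂ + tᵢ = 103.1/2016 + 0.02966 = 0.08080 s.

80.8 ms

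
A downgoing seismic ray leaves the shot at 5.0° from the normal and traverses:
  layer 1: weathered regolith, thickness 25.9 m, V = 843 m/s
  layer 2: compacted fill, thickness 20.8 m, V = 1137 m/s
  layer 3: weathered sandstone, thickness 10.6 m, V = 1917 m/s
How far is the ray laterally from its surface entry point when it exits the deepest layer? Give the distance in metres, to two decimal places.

6.87 m

Ray parameter p = sin 5.0° / 843 m/s = 1.0339e-04 s/m.
Layer 1: θ = 5.00°; offset = 25.9·tan 5.00° = 2.2660 m.
Layer 2: sin θ = p·1137 = 0.1176 → θ = 6.75°; offset = 20.8·tan 6.75° = 2.4621 m.
Layer 3: sin θ = p·1917 = 0.1982 → θ = 11.43°; offset = 10.6·tan 11.43° = 2.1434 m.
Summing the layer offsets gives 6.8715 m.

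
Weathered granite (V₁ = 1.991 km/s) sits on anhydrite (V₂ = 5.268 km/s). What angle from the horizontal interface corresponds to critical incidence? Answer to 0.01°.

Critical incidence: sin θ_c = V₁/V₂ = 1.991/5.268 = 0.3779.
θ_c = arcsin 0.3779 = 22.21°.
Measured from the interface: 90° − 22.21° = 67.79°.

67.79°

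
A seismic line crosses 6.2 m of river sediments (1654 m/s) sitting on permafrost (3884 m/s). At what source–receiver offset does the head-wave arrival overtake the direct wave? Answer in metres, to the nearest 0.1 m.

19.5 m

x_cross = 2h·√((V₂+V₁)/(V₂−V₁)).
(V₂+V₁)/(V₂−V₁) = (3884+1654)/(3884−1654) = 2.4834; √ = 1.5759.
x_cross = 2·6.2·1.5759 = 19.54 m.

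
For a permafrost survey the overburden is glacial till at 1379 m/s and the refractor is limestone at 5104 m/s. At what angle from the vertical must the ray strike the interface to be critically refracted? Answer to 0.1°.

Critical incidence: sin θ_c = V₁/V₂ = 1379/5104 = 0.2702.
θ_c = arcsin 0.2702 = 15.67°.

15.7°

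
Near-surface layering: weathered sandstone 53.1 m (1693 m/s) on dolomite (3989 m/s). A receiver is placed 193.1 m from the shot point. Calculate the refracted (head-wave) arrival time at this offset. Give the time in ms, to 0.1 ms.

105.2 ms

t = x/V₂ + 2h·√(V₂²−V₁²)/(V₁V₂).
√(V₂²−V₁²) = √(3989²−1693²) = 3611.9 m/s; delay term = 2·53.1·3611.9/(1693·3989) = 0.05680 s.
t = 193.1/3989 + 0.05680 = 0.10521 s.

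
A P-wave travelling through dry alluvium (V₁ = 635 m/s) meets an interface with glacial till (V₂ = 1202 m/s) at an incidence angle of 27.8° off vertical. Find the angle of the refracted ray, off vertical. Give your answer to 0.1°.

sin θ₁/V₁ = sin θ₂/V₂ ⇒ sin θ₂ = 1202·sin 27.8°/635 = 1202·0.4664/635 = 0.8828.
θ₂ = sin⁻¹(0.8828) = 61.99° (from vertical).

62.0°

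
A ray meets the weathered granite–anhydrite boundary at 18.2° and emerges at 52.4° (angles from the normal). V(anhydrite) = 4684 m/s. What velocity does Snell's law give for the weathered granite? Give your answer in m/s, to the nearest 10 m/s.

sin 18.2° = 0.3123; sin 52.4° = 0.7923.
V₁ = V₂·(sin θ₁/sin θ₂) = 4684·(0.3123/0.7923) = 1846.52 m/s.

1850 m/s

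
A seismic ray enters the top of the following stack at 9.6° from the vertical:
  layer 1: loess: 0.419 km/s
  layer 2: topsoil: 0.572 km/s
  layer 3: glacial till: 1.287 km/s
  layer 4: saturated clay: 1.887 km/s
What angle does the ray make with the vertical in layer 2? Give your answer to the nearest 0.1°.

13.2°

Snell's law across each interface conserves sin θ / V, so sin θ_2 = V_2·sin θ₁/V₁.
sin θ_2 = 0.572 × sin 9.6° / 0.419 = 0.2277.
θ_2 = 13.16° from the vertical.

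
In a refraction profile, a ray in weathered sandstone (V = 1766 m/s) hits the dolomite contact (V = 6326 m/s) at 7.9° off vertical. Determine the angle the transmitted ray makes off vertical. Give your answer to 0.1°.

sin θ₁/V₁ = sin θ₂/V₂ ⇒ sin θ₂ = 6326·sin 7.9°/1766 = 6326·0.1374/1766 = 0.4923.
θ₂ = sin⁻¹(0.4923) = 29.49° (from vertical).

29.5°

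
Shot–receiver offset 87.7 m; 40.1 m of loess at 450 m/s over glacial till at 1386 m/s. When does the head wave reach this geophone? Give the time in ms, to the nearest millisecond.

232 ms

t = x/V₂ + 2h·√(V₂²−V₁²)/(V₁V₂).
√(V₂²−V₁²) = √(1386²−450²) = 1310.9 m/s; delay term = 2·40.1·1310.9/(450·1386) = 0.16857 s.
t = 87.7/1386 + 0.16857 = 0.23184 s.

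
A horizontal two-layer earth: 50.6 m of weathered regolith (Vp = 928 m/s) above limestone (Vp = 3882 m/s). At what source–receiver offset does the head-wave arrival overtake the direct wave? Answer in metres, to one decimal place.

129.1 m

x_cross = 2h·√((V₂+V₁)/(V₂−V₁)).
(V₂+V₁)/(V₂−V₁) = (3882+928)/(3882−928) = 1.6283; √ = 1.2760.
x_cross = 2·50.6·1.2760 = 129.14 m.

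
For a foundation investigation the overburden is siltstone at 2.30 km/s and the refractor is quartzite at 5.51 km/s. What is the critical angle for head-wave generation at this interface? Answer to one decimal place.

At critical incidence the refracted ray runs along the interface (θ₂ = 90°), so sin θ_c = V₁/V₂.
θ_c = arcsin(2.30/5.51) = arcsin 0.4174 = 24.67°.

24.7°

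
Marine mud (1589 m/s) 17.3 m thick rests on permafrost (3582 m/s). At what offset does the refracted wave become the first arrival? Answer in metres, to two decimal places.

55.73 m

x_cross = 2h·√((V₂+V₁)/(V₂−V₁)).
(V₂+V₁)/(V₂−V₁) = (3582+1589)/(3582−1589) = 2.5946; √ = 1.6108.
x_cross = 2·17.3·1.6108 = 55.73 m.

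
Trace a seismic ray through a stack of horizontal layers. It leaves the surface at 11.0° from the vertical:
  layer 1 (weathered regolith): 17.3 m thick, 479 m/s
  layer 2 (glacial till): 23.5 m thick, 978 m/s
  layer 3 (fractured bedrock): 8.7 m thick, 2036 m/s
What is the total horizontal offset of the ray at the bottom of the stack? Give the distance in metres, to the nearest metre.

Apply Snell's law at each interface; in layer i the horizontal offset is hᵢ·tan θᵢ.
Layer 1: θ = 11.00°; offset = 17.3·tan 11.00° = 3.363 m.
Layer 2: sin θ = 978·sin 11.0°/479 = 0.3896, θ = 22.93°; offset = 23.5·tan 22.93° = 9.941 m.
Layer 3: sin θ = 2036·sin 11.0°/479 = 0.8110, θ = 54.20°; offset = 8.7·tan 54.20° = 12.062 m.
Summing the layer offsets gives 25.365 m.

25 m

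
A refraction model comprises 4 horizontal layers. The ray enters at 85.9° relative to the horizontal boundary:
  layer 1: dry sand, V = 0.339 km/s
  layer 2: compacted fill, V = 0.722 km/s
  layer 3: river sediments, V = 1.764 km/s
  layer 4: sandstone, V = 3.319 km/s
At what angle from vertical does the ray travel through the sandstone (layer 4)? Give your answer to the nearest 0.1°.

From the normal: θ₁ = 90° − 85.9° = 4.1°.
Snell's law across each interface conserves sin θ / V, so sin θ_4 = V_4·sin θ₁/V₁.
sin θ_4 = 3.319 × sin 4.1° / 0.339 = 0.7000.
θ_4 = arcsin 0.7000 = 44.43°.

44.4°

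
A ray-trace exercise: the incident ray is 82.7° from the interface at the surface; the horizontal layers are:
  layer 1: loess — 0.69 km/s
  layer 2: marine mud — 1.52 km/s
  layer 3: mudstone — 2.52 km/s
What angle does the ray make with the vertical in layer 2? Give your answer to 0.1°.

16.3°

From the normal: θ₁ = 90° − 82.7° = 7.3°.
Ray parameter p = sin 7.3° / 0.69 = 1.8415e-01 s/km.
sin θ_2 = p·V_2 = 1.8415e-01 × 1.52 = 0.2799.
θ_2 = 16.25° from the vertical.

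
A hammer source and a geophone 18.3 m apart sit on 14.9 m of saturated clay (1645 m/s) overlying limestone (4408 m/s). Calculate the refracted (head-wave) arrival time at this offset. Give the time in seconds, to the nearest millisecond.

t = x/V₂ + 2h·√(V₂²−V₁²)/(V₁V₂).
√(V₂²−V₁²) = √(4408²−1645²) = 4089.6 m/s; delay term = 2·14.9·4089.6/(1645·4408) = 0.01681 s.
t = 18.3/4408 + 0.01681 = 0.02096 s.

0.021 s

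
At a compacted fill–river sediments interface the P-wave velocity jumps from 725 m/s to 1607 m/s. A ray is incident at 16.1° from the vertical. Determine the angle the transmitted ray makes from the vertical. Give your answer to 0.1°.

sin θ₁/V₁ = sin θ₂/V₂ ⇒ sin θ₂ = 1607·sin 16.1°/725 = 1607·0.2773/725 = 0.6147.
θ₂ = arcsin 0.6147 = 37.93° from the normal.

37.9°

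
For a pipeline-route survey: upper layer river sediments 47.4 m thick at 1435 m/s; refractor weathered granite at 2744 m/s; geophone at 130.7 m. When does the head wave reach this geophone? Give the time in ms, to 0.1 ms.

θ_c = arcsin(V₁/V₂) = arcsin(1435/2744) = 31.53°, cos θ_c = 0.8524.
Intercept time tᵢ = 2h cos θ_c / V₁ = 2·47.4·0.8524/1435 = 0.05631 s.
t = x/V₂ + tᵢ = 130.7/2744 + 0.05631 = 0.10394 s.

103.9 ms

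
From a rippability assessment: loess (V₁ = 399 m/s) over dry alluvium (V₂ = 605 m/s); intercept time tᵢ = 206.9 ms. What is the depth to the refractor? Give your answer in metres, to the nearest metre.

55 m

θ_c = arcsin(399/605) = 41.26°; cos θ_c = 0.7517.
tᵢ = 2h cos θ_c/V₁ ⇒ h = tᵢ·V₁/(2 cos θ_c) = 0.2069·399/(2·0.7517) = 54.91 m.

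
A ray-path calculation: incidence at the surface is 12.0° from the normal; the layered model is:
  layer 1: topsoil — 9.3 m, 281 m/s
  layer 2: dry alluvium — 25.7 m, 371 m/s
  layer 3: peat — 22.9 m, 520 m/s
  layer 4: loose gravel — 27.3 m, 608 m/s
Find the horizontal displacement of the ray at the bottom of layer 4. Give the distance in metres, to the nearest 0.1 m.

Apply Snell's law at each interface; in layer i the horizontal offset is hᵢ·tan θᵢ.
Layer 1: θ = 12.00°; offset = 9.3·tan 12.00° = 1.977 m.
Layer 2: sin θ = 371·sin 12.0°/281 = 0.2745, θ = 15.93°; offset = 25.7·tan 15.93° = 7.337 m.
Layer 3: sin θ = 520·sin 12.0°/281 = 0.3847, θ = 22.63°; offset = 22.9·tan 22.63° = 9.546 m.
Layer 4: sin θ = 608·sin 12.0°/281 = 0.4499, θ = 26.73°; offset = 27.3·tan 26.73° = 13.751 m.
Summing the layer offsets gives 32.610 m.

32.6 m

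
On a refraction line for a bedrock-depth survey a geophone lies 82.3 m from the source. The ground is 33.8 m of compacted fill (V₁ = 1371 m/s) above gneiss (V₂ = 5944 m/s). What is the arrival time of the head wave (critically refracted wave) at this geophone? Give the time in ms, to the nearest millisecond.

t = x/V₂ + 2h·√(V₂²−V₁²)/(V₁V₂).
√(V₂²−V₁²) = √(5944²−1371²) = 5783.7 m/s; delay term = 2·33.8·5783.7/(1371·5944) = 0.04798 s.
t = 82.3/5944 + 0.04798 = 0.06182 s.

62 ms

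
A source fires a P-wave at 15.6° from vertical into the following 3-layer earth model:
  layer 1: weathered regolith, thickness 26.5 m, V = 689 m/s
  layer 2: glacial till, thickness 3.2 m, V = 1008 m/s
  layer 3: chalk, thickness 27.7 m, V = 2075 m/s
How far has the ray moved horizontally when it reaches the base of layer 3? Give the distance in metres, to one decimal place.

Apply Snell's law at each interface; in layer i the horizontal offset is hᵢ·tan θᵢ.
Layer 1: θ = 15.60°; offset = 26.5·tan 15.60° = 7.399 m.
Layer 2: sin θ = 1008·sin 15.6°/689 = 0.3934, θ = 23.17°; offset = 3.2·tan 23.17° = 1.369 m.
Layer 3: sin θ = 2075·sin 15.6°/689 = 0.8099, θ = 54.08°; offset = 27.7·tan 54.08° = 38.244 m.
Total horizontal offset = 47.012 m.

47.0 m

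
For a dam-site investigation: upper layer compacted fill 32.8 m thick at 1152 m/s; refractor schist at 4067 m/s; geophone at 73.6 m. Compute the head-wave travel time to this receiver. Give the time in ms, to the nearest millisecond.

73 ms

t = x/V₂ + 2h·√(V₂²−V₁²)/(V₁V₂).
√(V₂²−V₁²) = √(4067²−1152²) = 3900.4 m/s; delay term = 2·32.8·3900.4/(1152·4067) = 0.05461 s.
t = 73.6/4067 + 0.05461 = 0.07271 s.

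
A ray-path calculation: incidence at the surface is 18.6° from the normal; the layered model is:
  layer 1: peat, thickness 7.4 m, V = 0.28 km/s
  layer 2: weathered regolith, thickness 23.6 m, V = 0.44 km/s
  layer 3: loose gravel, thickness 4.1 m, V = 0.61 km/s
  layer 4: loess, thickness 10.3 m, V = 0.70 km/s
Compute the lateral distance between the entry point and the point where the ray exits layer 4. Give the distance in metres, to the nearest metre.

Apply Snell's law at each interface; in layer i the horizontal offset is hᵢ·tan θᵢ.
Layer 1: θ = 18.60°; offset = 7.4·tan 18.60° = 2.490 m.
Layer 2: sin θ = 0.44·sin 18.6°/0.28 = 0.5012, θ = 30.08°; offset = 23.6·tan 30.08° = 13.670 m.
Layer 3: sin θ = 0.61·sin 18.6°/0.28 = 0.6949, θ = 44.02°; offset = 4.1·tan 44.02° = 3.962 m.
Layer 4: sin θ = 0.70·sin 18.6°/0.28 = 0.7974, θ = 52.88°; offset = 10.3·tan 52.88° = 13.610 m.
Summing the layer offsets gives 33.732 m.

34 m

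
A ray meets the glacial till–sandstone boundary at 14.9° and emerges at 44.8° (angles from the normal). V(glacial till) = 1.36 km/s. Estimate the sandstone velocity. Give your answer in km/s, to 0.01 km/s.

3.73 km/s

Snell's law: sin 14.9°/V₁ = sin 44.8°/V₂.
V₂ = V₁·sin 44.8°/sin 14.9° = 1.36 × 2.7404 = 3.73 km/s.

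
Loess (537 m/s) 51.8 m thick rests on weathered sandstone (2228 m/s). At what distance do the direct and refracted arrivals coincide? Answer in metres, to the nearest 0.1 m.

132.5 m

x_cross = 2h·√((V₂+V₁)/(V₂−V₁)).
(V₂+V₁)/(V₂−V₁) = (2228+537)/(2228−537) = 1.6351; √ = 1.2787.
x_cross = 2·51.8·1.2787 = 132.48 m.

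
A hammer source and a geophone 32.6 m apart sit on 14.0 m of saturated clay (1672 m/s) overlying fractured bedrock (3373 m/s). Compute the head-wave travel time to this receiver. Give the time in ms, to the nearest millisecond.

24 ms

θ_c = arcsin(V₁/V₂) = arcsin(1672/3373) = 29.72°, cos θ_c = 0.8685.
Intercept time tᵢ = 2h cos θ_c / V₁ = 2·14.0·0.8685/1672 = 0.01454 s.
t = x/V₂ + tᵢ = 32.6/3373 + 0.01454 = 0.02421 s.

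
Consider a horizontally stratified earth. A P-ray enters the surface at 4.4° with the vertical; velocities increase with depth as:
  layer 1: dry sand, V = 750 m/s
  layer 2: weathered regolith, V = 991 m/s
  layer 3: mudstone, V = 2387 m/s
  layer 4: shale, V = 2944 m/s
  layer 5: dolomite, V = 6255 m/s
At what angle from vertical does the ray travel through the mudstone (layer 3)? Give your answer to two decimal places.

Ray parameter p = sin 4.4° / 750 = 1.0229e-04 s/m.
sin θ_3 = p·V_3 = 1.0229e-04 × 2387 = 0.2442.
θ_3 = 14.13° from the vertical.

14.13°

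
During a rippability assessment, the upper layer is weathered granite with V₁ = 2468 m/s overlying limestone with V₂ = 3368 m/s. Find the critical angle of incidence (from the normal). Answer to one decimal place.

At critical incidence the refracted ray runs along the interface (θ₂ = 90°), so sin θ_c = V₁/V₂.
θ_c = arcsin(2468/3368) = arcsin 0.7328 = 47.12°.

47.1°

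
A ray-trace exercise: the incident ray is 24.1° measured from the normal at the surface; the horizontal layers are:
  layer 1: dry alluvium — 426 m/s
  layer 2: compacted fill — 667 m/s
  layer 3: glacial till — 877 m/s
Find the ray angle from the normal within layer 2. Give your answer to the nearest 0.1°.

39.7°

Snell's law across each interface conserves sin θ / V, so sin θ_2 = V_2·sin θ₁/V₁.
sin θ_2 = 667 × sin 24.1° / 426 = 0.6393.
θ_2 = 39.74° from the vertical.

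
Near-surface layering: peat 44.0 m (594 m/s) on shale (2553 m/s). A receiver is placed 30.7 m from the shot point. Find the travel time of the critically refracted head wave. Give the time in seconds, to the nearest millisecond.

0.156 s

t = x/V₂ + 2h·√(V₂²−V₁²)/(V₁V₂).
√(V₂²−V₁²) = √(2553²−594²) = 2482.9 m/s; delay term = 2·44.0·2482.9/(594·2553) = 0.14408 s.
t = 30.7/2553 + 0.14408 = 0.15611 s.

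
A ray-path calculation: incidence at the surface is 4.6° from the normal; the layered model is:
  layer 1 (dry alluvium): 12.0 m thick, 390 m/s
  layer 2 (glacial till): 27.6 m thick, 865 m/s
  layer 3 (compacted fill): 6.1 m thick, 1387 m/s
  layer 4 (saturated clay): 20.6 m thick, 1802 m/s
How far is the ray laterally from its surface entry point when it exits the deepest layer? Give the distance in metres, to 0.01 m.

p = sin θ₁/V₁ = sin 4.6°/390 = 2.0564e-04 s/m is conserved through the stack.
Layer 1: θ = 4.60°; offset = 12.0·tan 4.60° = 0.9655 m.
Layer 2: sin θ = p·865 = 0.1779 → θ = 10.25°; offset = 27.6·tan 10.25° = 4.9890 m.
Layer 3: sin θ = p·1387 = 0.2852 → θ = 16.57°; offset = 6.1·tan 16.57° = 1.8152 m.
Layer 4: sin θ = p·1802 = 0.3706 → θ = 21.75°; offset = 20.6·tan 21.75° = 8.2186 m.
Summing the layer offsets gives 15.9883 m.

15.99 m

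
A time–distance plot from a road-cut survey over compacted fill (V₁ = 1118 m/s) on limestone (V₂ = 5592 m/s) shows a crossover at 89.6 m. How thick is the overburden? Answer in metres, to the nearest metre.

37 m

h = (x_cross/2)·√((V₂−V₁)/(V₂+V₁)).
(V₂−V₁)/(V₂+V₁) = (5592−1118)/(5592+1118) = 0.6668; √ = 0.8166.
h = (89.6/2)·0.8166 = 36.58 m.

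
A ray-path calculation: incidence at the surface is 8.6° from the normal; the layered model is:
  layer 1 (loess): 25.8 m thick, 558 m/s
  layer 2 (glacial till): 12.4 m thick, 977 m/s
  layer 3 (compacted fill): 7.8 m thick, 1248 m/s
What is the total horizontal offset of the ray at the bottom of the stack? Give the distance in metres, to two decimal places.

10.03 m

Apply Snell's law at each interface; in layer i the horizontal offset is hᵢ·tan θᵢ.
Layer 1: θ = 8.60°; offset = 25.8·tan 8.60° = 3.9019 m.
Layer 2: sin θ = 977·sin 8.6°/558 = 0.2618, θ = 15.18°; offset = 12.4·tan 15.18° = 3.3639 m.
Layer 3: sin θ = 1248·sin 8.6°/558 = 0.3344, θ = 19.54°; offset = 7.8·tan 19.54° = 2.7681 m.
Total horizontal offset = 10.0339 m.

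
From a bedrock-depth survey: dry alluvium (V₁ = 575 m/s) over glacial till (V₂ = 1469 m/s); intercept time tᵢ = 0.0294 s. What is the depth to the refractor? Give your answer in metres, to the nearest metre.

9 m

θ_c = arcsin(575/1469) = 23.04°; cos θ_c = 0.9202.
tᵢ = 2h cos θ_c/V₁ ⇒ h = tᵢ·V₁/(2 cos θ_c) = 0.0294·575/(2·0.9202) = 9.19 m.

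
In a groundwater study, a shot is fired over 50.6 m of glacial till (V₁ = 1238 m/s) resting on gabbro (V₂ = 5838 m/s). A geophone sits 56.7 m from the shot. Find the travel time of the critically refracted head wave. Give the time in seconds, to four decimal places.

0.0896 s

θ_c = arcsin(V₁/V₂) = arcsin(1238/5838) = 12.24°, cos θ_c = 0.9773.
Intercept time tᵢ = 2h cos θ_c / V₁ = 2·50.6·0.9773/1238 = 0.07989 s.
t = x/V₂ + tᵢ = 56.7/5838 + 0.07989 = 0.08960 s.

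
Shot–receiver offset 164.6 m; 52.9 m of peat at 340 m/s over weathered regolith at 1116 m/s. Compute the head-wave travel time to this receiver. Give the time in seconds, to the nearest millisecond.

0.444 s

θ_c = arcsin(V₁/V₂) = arcsin(340/1116) = 17.74°, cos θ_c = 0.9525.
Intercept time tᵢ = 2h cos θ_c / V₁ = 2·52.9·0.9525/340 = 0.29638 s.
t = x/V₂ + tᵢ = 164.6/1116 + 0.29638 = 0.44387 s.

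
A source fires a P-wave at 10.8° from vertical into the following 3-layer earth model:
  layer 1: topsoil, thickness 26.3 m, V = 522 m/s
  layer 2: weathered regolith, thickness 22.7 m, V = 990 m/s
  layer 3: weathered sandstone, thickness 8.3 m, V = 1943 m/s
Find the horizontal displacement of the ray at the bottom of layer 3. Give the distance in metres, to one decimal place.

p = sin θ₁/V₁ = sin 10.8°/522 = 3.5897e-04 s/m is conserved through the stack.
Layer 1: θ = 10.80°; offset = 26.3·tan 10.80° = 5.017 m.
Layer 2: sin θ = p·990 = 0.3554 → θ = 20.82°; offset = 22.7·tan 20.82° = 8.630 m.
Layer 3: sin θ = p·1943 = 0.6975 → θ = 44.22°; offset = 8.3·tan 44.22° = 8.078 m.
Total horizontal offset = 21.726 m.

21.7 m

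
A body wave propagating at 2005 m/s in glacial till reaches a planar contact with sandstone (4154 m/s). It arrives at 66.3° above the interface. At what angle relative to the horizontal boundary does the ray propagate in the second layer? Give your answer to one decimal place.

33.6°

Convert to the normal: θ₁ = 90° − 66.3° = 23.7°.
sin θ₁/V₁ = sin θ₂/V₂ ⇒ sin θ₂ = 4154·sin 23.7°/2005 = 4154·0.4019/2005 = 0.8328.
θ₂ = arcsin 0.8328 = 56.38° from the normal.
From the interface: 90° − 56.38° = 33.62°.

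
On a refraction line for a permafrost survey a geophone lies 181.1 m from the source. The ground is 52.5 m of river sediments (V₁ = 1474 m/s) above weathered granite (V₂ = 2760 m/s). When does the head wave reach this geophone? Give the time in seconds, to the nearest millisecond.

θ_c = arcsin(V₁/V₂) = arcsin(1474/2760) = 32.28°, cos θ_c = 0.8454.
Intercept time tᵢ = 2h cos θ_c / V₁ = 2·52.5·0.8454/1474 = 0.06023 s.
t = x/V₂ + tᵢ = 181.1/2760 + 0.06023 = 0.12584 s.

0.126 s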